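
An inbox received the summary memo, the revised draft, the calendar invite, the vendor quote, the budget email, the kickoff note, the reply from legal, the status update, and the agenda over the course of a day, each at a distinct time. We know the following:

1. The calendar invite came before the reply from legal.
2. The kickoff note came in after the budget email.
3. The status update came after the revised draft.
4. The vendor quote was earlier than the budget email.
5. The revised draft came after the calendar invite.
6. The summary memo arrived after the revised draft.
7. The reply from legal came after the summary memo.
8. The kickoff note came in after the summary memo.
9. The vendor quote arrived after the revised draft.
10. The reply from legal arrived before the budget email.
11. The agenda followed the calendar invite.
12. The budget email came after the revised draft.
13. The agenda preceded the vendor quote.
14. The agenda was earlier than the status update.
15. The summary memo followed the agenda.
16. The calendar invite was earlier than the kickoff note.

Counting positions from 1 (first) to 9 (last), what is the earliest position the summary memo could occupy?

The agenda, the calendar invite, and the revised draft must all come before the summary memo — 3 forced predecessors.
Nothing else is forced ahead of the summary memo, so its earliest slot is position 3 + 1 = 4.

4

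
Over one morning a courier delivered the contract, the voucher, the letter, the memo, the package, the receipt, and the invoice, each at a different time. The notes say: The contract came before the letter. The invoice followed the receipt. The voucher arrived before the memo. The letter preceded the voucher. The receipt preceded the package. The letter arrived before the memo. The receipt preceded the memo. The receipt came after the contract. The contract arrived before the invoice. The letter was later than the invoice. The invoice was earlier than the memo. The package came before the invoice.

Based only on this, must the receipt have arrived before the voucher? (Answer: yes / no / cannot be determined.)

yes

Chain the constraints: the receipt → the invoice → the letter → the voucher. Each link is directly stated, so the receipt comes before the voucher.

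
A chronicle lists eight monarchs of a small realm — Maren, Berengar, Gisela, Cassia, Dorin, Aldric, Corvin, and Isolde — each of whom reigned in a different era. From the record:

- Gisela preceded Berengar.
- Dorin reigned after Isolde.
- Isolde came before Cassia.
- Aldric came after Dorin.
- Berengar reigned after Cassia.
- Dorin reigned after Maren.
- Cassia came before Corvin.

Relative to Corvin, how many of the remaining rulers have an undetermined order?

Forced before Corvin: Cassia and Isolde.
That leaves Aldric, Berengar, Dorin, Gisela, and Maren with no forced order relative to Corvin — 5.

5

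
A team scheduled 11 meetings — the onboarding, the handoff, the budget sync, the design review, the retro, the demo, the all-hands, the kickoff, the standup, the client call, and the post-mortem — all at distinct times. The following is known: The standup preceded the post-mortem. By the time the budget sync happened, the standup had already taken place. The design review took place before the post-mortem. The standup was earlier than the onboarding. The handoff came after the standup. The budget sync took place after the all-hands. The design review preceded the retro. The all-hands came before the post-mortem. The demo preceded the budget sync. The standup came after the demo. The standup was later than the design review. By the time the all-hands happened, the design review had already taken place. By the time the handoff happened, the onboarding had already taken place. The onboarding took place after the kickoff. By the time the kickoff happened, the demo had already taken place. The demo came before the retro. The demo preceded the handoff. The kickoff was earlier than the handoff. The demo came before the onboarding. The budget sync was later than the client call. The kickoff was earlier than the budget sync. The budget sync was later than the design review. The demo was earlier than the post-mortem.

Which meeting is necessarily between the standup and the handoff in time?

Tracing the constraints gives the standup → the onboarding → the handoff, so the onboarding sits after the standup and before the handoff.
No other meeting is forced both after the standup and before the handoff.

the onboarding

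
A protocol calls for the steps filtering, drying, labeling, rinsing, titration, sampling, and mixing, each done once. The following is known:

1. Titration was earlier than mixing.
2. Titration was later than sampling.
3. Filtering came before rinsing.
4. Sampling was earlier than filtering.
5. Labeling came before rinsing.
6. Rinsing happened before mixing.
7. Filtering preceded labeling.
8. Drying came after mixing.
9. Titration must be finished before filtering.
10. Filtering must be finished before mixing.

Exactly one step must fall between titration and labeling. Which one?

Tracing the constraints gives titration → filtering → labeling, so filtering sits after titration and before labeling.
No other step is forced both after titration and before labeling.

filtering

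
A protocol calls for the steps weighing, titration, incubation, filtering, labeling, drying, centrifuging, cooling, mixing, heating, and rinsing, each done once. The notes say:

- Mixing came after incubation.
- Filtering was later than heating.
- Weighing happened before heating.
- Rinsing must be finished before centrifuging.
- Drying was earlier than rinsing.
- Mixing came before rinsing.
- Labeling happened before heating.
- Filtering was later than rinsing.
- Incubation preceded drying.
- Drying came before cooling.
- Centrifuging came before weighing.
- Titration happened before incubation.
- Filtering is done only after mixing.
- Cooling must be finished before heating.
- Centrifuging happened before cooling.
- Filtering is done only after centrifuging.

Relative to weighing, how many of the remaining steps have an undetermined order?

2

Forced before weighing: centrifuging, drying, incubation, mixing, rinsing, and titration; forced after weighing: filtering and heating.
That leaves cooling and labeling with no forced order relative to weighing — 2.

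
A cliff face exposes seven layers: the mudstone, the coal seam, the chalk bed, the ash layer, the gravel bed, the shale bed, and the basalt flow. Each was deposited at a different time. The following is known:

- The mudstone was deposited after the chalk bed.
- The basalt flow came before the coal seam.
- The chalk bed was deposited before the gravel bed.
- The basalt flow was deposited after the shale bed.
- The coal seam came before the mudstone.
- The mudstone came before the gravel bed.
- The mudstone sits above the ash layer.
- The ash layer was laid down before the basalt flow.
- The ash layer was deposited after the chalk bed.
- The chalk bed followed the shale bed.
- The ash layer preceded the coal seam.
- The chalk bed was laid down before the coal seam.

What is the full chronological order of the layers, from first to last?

The constraints fix every adjacent pair, so only one ordering works:
the shale bed → the chalk bed → the ash layer → the basalt flow → the coal seam → the mudstone → the gravel bed.

the shale bed, the chalk bed, the ash layer, the basalt flow, the coal seam, the mudstone, the gravel bed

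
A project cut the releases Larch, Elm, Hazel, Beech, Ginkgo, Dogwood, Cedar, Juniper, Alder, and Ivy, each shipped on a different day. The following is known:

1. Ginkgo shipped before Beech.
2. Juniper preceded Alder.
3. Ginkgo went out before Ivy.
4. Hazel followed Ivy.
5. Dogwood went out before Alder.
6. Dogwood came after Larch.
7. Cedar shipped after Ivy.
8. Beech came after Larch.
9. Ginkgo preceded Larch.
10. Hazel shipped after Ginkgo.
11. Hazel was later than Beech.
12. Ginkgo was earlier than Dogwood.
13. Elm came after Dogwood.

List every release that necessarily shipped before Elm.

Dogwood, Ginkgo, Larch

Directly stated before Elm: Dogwood.
Ginkgo reaches Elm via Ginkgo → Dogwood → Elm.
Larch reaches Elm via Larch → Dogwood → Elm.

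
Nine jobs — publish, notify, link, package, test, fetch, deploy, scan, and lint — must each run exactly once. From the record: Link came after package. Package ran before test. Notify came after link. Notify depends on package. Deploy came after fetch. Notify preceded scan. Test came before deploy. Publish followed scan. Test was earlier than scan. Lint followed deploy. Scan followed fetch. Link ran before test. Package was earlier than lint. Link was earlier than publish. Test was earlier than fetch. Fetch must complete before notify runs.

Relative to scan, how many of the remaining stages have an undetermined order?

2

Forced before scan: fetch, link, notify, package, and test; forced after scan: publish.
That leaves deploy and lint with no forced order relative to scan — 2.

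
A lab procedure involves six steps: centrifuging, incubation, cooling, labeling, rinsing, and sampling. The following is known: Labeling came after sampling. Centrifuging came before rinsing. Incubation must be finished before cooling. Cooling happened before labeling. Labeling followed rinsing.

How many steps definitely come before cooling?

1

Directly stated before cooling: incubation.
That's incubation — 1 in all.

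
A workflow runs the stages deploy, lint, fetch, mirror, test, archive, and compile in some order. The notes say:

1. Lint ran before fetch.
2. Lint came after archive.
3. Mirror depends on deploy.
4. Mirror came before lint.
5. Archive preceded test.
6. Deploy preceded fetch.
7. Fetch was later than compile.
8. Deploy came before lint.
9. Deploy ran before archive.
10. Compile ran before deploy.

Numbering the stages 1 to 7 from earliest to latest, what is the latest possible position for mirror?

5

Mirror must come before fetch and lint — 2 stages forced after it.
Everything else can be placed before mirror in some valid order, so mirror can sit as late as position 7 − 2 = 5.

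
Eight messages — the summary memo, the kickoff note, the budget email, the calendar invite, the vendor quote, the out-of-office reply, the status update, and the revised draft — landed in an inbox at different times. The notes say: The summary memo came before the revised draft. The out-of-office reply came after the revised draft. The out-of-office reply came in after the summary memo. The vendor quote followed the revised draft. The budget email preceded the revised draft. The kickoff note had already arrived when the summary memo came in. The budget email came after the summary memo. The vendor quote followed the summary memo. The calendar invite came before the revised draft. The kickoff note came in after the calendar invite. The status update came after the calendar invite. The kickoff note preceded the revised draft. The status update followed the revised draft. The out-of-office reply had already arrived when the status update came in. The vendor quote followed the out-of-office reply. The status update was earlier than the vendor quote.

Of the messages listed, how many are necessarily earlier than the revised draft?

Directly stated before the revised draft: the budget email, the calendar invite, the kickoff note, and the summary memo.
That's the budget email, the calendar invite, the kickoff note, and the summary memo — 4 in all.

4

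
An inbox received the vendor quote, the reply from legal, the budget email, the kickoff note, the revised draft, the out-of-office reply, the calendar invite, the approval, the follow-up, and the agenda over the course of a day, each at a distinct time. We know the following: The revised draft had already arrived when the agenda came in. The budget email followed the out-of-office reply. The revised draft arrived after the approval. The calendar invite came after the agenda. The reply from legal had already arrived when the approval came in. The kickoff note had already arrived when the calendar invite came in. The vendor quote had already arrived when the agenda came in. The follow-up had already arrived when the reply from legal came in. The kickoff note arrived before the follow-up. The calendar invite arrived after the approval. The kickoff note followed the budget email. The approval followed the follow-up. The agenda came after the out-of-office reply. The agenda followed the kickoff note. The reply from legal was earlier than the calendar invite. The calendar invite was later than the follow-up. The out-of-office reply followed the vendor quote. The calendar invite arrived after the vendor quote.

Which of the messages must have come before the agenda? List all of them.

the approval, the budget email, the follow-up, the kickoff note, the out-of-office reply, the reply from legal, the revised draft, the vendor quote

Directly stated before the agenda: the kickoff note, the out-of-office reply, the revised draft, and the vendor quote.
The approval reaches the agenda via the approval → the revised draft → the agenda.
The budget email reaches the agenda via the budget email → the kickoff note → the agenda.
The follow-up reaches the agenda via the follow-up → the approval → the revised draft → the agenda.
Likewise the reply from legal reaches the agenda by chaining the stated constraints.
No chain forces the calendar invite ahead of the agenda.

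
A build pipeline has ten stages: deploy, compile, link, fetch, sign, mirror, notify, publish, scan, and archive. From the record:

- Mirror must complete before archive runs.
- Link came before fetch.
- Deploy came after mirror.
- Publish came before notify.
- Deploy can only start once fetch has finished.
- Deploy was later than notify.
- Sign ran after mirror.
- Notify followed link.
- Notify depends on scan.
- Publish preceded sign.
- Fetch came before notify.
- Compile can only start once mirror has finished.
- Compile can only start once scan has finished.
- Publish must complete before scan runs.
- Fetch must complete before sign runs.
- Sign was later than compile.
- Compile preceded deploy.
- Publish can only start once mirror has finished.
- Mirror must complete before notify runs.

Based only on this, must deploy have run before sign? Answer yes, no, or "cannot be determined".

No chain of stated constraints runs from deploy to sign, and none runs from sign to deploy either.
So the relative order of deploy and sign is not fixed by the given facts.

cannot be determined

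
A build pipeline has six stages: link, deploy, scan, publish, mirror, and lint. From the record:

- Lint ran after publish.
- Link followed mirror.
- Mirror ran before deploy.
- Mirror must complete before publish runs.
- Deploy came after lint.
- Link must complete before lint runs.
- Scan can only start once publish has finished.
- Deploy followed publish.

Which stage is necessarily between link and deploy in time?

Tracing the constraints gives link → lint → deploy, so lint sits after link and before deploy.
No other stage is forced both after link and before deploy.

lint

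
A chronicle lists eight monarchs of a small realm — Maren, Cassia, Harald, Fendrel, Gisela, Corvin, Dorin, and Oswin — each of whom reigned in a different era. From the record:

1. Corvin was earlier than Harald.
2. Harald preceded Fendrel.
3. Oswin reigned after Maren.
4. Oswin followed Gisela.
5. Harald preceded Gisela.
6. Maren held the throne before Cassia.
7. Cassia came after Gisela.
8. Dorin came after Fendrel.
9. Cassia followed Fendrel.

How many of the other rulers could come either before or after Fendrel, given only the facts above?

3

Forced before Fendrel: Corvin and Harald; forced after Fendrel: Cassia and Dorin.
That leaves Gisela, Maren, and Oswin with no forced order relative to Fendrel — 3.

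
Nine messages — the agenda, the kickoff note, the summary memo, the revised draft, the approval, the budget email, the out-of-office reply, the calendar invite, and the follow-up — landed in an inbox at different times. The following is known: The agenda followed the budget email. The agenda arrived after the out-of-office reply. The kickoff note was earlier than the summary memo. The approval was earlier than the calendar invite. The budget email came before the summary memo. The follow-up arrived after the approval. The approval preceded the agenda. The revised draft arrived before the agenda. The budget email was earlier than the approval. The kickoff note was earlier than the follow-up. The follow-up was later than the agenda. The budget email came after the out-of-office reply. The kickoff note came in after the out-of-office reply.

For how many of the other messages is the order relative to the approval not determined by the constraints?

Forced before the approval: the budget email and the out-of-office reply; forced after the approval: the agenda, the calendar invite, and the follow-up.
That leaves the kickoff note, the revised draft, and the summary memo with no forced order relative to the approval — 3.

3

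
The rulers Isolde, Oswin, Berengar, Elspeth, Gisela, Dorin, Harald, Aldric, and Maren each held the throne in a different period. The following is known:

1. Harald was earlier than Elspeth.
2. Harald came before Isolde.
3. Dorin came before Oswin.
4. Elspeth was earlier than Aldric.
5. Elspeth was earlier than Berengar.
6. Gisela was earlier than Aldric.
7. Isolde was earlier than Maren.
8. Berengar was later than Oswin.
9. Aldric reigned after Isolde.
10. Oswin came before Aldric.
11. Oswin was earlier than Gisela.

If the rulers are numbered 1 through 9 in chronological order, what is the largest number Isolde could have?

7

Isolde must come before Aldric and Maren — 2 rulers forced after them.
Everything else can be placed before Isolde in some valid order, so Isolde can sit as late as position 9 − 2 = 7.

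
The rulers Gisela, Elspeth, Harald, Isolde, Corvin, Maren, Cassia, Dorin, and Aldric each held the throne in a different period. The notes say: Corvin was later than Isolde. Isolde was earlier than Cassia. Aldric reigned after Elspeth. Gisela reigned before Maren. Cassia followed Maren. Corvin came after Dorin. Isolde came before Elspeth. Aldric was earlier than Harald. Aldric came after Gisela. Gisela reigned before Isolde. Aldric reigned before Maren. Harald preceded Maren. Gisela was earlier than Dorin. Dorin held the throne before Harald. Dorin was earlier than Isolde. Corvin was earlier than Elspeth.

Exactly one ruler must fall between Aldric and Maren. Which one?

Harald

Tracing the constraints gives Aldric → Harald → Maren, so Harald sits after Aldric and before Maren.
No other ruler is forced both after Aldric and before Maren.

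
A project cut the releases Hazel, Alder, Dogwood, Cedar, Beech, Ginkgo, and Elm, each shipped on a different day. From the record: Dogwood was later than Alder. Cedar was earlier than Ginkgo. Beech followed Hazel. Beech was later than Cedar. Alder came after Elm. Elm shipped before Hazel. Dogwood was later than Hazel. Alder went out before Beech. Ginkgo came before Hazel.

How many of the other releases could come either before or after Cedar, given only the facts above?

Forced after Cedar: Beech, Dogwood, Ginkgo, and Hazel.
That leaves Alder and Elm with no forced order relative to Cedar — 2.

2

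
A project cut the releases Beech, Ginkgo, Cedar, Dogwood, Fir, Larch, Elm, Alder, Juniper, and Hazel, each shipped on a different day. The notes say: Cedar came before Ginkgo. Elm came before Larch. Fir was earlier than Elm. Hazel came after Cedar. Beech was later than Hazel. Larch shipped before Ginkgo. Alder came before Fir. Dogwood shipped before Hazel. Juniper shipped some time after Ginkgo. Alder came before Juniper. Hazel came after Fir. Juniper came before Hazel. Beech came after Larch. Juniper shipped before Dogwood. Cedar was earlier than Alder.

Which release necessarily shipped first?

Cedar

Cedar has a chain of constraints placing it before every other release, so Cedar must be first.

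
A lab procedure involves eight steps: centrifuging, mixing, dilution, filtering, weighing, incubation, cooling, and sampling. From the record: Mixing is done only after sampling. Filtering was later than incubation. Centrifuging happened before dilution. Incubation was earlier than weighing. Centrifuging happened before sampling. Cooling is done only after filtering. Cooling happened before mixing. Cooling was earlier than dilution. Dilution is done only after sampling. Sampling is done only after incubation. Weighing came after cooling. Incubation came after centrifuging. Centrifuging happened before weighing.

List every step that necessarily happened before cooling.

Directly stated before cooling: filtering.
Centrifuging reaches cooling via centrifuging → incubation → filtering → cooling.
Incubation reaches cooling via incubation → filtering → cooling.
No chain forces mixing (or any of the others) ahead of cooling.

centrifuging, filtering, incubation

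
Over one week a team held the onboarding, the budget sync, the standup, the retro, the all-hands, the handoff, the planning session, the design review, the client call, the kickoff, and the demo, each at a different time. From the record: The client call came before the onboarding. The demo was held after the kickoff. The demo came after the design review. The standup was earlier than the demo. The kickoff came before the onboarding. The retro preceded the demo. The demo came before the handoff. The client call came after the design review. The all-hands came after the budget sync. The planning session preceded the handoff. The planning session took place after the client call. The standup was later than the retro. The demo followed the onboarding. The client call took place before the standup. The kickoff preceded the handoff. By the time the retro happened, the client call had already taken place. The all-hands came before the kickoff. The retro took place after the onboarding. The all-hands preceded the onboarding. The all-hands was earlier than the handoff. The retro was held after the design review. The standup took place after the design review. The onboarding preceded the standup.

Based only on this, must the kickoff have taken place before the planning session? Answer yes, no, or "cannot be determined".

No chain of stated constraints runs from the kickoff to the planning session, and none runs from the planning session to the kickoff either.
So the relative order of the kickoff and the planning session is not fixed by the given facts.

cannot be determined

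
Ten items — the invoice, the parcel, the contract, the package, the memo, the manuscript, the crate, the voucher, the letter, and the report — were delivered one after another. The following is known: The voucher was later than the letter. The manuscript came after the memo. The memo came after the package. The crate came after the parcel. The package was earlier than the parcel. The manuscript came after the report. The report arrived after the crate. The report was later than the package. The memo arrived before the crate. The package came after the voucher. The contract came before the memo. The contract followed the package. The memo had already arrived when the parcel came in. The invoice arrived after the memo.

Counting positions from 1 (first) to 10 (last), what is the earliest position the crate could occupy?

The contract, the letter, the memo, the package, the parcel, and the voucher must all come before the crate — 6 forced predecessors.
Nothing else is forced ahead of the crate, so its earliest slot is position 6 + 1 = 7.

7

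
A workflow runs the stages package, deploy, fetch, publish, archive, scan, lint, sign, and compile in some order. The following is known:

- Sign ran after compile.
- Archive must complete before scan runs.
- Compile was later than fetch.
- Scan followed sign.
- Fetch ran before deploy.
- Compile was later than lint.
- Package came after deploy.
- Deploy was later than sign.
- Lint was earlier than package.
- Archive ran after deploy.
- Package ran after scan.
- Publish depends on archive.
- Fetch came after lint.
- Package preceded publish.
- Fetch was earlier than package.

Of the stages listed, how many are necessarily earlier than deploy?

4

Directly stated before deploy: fetch and sign.
Compile reaches deploy via compile → sign → deploy.
Lint reaches deploy via lint → fetch → deploy.
No chain forces publish (or any of the others) ahead of deploy.
That's compile, fetch, lint, and sign — 4 in all.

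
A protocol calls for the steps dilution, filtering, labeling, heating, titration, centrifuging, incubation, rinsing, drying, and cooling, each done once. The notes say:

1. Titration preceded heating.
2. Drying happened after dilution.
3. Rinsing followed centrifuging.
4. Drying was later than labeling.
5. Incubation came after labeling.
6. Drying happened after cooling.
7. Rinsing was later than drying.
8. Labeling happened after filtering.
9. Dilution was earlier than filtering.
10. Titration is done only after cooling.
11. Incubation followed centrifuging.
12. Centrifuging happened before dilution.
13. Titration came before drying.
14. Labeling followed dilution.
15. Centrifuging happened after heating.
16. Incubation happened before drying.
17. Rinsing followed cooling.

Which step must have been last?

rinsing

Every other step has a chain of constraints placing it before rinsing, so rinsing is last.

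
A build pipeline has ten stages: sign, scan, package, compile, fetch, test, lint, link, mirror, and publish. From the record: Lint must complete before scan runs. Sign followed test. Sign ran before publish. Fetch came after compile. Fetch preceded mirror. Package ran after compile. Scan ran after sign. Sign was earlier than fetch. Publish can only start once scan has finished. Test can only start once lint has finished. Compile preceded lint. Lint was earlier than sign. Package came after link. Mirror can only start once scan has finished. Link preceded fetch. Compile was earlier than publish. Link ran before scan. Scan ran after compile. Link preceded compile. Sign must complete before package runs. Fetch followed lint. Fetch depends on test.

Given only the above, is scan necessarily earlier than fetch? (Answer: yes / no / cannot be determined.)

No chain of stated constraints runs from scan to fetch, and none runs from fetch to scan either.
So the relative order of scan and fetch is not fixed by the given facts.

cannot be determined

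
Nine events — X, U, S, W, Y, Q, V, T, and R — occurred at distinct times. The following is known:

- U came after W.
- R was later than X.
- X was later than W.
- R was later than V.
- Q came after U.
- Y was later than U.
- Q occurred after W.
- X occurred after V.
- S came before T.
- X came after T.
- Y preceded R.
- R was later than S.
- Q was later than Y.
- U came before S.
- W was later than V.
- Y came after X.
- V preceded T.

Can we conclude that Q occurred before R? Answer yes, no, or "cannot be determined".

cannot be determined

No chain of stated constraints runs from Q to R, and none runs from R to Q either.
So the relative order of Q and R is not fixed by the given facts.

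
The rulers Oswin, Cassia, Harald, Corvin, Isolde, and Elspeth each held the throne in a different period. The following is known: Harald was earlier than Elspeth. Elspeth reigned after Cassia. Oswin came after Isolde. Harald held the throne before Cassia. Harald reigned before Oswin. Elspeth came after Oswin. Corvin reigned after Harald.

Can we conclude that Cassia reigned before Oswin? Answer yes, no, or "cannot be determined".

cannot be determined

No chain of stated constraints runs from Cassia to Oswin, and none runs from Oswin to Cassia either.
So the relative order of Cassia and Oswin is not fixed by the given facts.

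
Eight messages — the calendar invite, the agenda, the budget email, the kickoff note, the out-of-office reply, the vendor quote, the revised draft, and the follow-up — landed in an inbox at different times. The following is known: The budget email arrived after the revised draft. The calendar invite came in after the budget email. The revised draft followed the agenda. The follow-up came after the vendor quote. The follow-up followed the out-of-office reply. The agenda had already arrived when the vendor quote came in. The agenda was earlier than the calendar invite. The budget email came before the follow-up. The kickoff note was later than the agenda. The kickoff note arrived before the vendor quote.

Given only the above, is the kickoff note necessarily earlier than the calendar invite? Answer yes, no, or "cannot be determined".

No chain of stated constraints runs from the kickoff note to the calendar invite, and none runs from the calendar invite to the kickoff note either.
So the relative order of the kickoff note and the calendar invite is not fixed by the given facts.

cannot be determined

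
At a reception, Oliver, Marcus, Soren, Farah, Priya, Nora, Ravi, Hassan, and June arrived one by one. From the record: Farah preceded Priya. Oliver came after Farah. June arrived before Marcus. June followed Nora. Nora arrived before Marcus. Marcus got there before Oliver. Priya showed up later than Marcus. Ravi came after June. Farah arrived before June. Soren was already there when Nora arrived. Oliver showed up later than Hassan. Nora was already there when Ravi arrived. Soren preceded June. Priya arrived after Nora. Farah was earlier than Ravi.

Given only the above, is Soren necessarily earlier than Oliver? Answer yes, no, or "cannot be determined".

Chain the constraints: Soren → Nora → Marcus → Oliver. Each link is directly stated, so Soren comes before Oliver.

yes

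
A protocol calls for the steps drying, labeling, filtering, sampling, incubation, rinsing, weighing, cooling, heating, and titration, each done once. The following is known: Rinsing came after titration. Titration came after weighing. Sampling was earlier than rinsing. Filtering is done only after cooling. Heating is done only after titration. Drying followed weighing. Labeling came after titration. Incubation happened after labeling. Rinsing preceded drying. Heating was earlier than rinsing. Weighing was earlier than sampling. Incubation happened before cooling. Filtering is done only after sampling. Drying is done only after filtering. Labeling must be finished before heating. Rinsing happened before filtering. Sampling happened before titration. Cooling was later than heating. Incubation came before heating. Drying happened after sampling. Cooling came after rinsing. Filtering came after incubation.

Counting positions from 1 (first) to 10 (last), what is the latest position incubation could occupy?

Incubation must come before cooling, drying, filtering, heating, and rinsing — 5 steps forced after it.
Everything else can be placed before incubation in some valid order, so incubation can sit as late as position 10 − 5 = 5.

5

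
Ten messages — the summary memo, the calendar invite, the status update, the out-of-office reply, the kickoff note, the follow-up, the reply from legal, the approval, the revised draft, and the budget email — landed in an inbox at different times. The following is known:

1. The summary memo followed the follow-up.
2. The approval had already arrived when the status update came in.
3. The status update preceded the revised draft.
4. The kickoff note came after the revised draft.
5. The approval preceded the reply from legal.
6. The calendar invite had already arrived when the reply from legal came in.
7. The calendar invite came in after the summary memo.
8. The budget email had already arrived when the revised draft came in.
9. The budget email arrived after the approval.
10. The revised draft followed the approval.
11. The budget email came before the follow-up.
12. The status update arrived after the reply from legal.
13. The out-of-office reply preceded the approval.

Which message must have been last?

Every other message has a chain of constraints placing it before the kickoff note, so the kickoff note is last.

the kickoff note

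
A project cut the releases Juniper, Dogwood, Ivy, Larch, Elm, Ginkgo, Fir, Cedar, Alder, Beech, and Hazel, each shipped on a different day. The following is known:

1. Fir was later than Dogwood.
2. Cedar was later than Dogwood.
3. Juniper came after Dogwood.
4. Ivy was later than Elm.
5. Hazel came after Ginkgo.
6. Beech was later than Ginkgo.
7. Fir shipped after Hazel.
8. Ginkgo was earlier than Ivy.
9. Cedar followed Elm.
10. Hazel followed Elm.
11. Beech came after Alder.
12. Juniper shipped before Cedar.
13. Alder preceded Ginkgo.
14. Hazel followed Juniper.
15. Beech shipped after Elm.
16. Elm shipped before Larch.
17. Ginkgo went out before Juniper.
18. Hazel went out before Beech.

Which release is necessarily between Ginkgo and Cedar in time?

Tracing the constraints gives Ginkgo → Juniper → Cedar, so Juniper sits after Ginkgo and before Cedar.
No other release is forced both after Ginkgo and before Cedar.

Juniper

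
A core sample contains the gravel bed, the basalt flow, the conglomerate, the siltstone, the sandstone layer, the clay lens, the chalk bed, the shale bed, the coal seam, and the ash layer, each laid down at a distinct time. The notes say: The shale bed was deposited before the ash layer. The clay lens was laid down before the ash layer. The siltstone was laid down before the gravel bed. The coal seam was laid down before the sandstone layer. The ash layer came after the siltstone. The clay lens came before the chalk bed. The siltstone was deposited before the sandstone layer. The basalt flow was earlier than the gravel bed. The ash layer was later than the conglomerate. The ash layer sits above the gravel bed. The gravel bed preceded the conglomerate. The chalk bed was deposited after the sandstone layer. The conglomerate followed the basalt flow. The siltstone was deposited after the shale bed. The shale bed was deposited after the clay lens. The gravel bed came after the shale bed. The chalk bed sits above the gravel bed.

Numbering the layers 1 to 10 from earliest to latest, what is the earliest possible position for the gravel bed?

The basalt flow, the clay lens, the shale bed, and the siltstone must all come before the gravel bed — 4 forced predecessors.
Nothing else is forced ahead of the gravel bed, so its earliest slot is position 4 + 1 = 5.

5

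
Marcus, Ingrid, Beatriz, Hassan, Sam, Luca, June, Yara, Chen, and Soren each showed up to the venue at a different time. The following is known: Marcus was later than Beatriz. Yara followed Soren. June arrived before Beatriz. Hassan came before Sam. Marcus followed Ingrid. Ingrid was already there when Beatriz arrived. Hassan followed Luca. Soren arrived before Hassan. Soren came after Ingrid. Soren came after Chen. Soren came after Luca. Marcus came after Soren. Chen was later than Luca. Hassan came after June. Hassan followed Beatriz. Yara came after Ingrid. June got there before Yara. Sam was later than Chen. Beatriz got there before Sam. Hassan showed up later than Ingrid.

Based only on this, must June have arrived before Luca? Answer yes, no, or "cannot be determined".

No chain of stated constraints runs from June to Luca, and none runs from Luca to June either.
So the relative order of June and Luca is not fixed by the given facts.

cannot be determined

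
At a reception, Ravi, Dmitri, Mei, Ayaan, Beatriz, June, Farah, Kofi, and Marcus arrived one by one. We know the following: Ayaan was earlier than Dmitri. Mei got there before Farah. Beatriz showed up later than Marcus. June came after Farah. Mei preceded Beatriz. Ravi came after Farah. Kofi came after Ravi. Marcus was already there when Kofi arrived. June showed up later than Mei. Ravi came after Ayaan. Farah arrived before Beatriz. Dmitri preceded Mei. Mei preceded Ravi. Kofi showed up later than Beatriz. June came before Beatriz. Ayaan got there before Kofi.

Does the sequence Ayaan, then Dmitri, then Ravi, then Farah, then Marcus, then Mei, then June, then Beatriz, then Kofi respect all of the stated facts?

The constraints require Mei before Farah, but in the proposed sequence Farah appears ahead of Mei. That one violation is enough.

no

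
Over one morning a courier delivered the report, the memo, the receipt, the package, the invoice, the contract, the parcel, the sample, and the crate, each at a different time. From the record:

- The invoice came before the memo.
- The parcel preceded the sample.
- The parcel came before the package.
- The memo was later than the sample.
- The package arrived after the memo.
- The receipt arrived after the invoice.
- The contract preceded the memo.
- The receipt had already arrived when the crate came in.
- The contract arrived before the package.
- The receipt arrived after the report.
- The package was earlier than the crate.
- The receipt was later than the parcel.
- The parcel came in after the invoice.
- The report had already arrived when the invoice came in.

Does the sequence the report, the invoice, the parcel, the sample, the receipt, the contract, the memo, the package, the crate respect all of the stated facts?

yes

Check each stated constraint against the proposed order — e.g. the invoice is ahead of the memo; the parcel is ahead of the package. Every pair is in the required order; nothing is violated.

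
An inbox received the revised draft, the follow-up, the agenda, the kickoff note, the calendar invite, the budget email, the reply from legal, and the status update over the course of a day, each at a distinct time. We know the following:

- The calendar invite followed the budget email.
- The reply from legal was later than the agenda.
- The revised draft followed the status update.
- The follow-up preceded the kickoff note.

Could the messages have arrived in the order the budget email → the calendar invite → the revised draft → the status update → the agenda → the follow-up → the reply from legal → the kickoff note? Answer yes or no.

The constraints require the status update before the revised draft, but in the proposed sequence the revised draft appears ahead of the status update. That one violation is enough.

no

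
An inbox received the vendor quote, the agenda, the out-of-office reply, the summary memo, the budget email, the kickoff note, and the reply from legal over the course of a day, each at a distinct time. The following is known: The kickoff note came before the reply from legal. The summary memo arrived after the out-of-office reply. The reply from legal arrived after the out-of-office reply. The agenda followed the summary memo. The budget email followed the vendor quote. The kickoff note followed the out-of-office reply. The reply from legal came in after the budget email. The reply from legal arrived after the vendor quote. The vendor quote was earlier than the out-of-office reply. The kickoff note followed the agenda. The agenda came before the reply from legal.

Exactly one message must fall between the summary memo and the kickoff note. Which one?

the agenda

Tracing the constraints gives the summary memo → the agenda → the kickoff note, so the agenda sits after the summary memo and before the kickoff note.
No other message is forced both after the summary memo and before the kickoff note.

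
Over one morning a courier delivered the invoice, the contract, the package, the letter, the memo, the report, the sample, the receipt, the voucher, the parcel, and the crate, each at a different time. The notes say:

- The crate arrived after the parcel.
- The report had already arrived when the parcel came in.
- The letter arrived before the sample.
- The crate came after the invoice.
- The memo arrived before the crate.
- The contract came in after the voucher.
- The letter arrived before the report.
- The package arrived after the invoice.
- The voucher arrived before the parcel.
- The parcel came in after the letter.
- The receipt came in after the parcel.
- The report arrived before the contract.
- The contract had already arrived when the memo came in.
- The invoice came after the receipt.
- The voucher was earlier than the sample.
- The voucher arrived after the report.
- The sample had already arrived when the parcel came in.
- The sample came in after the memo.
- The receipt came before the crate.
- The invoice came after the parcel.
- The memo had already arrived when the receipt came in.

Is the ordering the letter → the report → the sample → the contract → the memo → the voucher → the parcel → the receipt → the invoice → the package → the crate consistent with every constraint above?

The constraints require the voucher before the contract, but in the proposed sequence the contract appears ahead of the voucher. That one violation is enough.

no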